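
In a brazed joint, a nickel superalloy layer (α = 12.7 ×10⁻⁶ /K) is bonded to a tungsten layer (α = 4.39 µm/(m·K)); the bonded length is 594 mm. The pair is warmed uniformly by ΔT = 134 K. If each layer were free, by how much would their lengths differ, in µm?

Δα = |12.7 − 4.39|×10⁻⁶/K = 8.31×10⁻⁶/K.
ΔL_mismatch = Δα·L·ΔT = 8.31×10⁻⁶ × 594.0 mm × 134.0 K = 661 µm.

661 µm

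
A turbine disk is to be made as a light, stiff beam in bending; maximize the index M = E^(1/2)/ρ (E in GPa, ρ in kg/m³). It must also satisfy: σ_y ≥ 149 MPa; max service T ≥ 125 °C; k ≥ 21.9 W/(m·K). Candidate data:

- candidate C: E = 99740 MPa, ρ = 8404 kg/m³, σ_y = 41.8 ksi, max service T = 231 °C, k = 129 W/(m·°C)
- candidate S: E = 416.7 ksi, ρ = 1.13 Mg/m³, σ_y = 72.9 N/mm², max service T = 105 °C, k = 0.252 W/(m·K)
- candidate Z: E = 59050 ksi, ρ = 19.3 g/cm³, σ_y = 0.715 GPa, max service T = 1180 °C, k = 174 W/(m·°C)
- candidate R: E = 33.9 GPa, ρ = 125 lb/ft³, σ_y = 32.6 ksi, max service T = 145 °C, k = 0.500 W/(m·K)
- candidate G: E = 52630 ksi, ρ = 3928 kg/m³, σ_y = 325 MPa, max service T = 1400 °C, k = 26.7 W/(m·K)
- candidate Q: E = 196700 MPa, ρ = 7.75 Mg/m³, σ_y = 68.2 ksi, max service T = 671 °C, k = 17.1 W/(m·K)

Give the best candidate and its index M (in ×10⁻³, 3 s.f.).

candidate G, M = 4.85×10⁻³

Screen on constraints: σ_y ≥ 149 MPa; max service T ≥ 125 °C; k ≥ 21.9 W/(m·K). Survivors: candidate C, candidate Z, candidate G.
After converting to SI:
  candidate C: E = 99.74 GPa, ρ = 8404 kg/m³
  candidate Z: E = 407.1 GPa, ρ = 19300 kg/m³
  candidate G: E = 362.9 GPa, ρ = 3928 kg/m³
  candidate G: M = 4.85×10⁻³
  candidate C: M = 1.19×10⁻³
  candidate Z: M = 1.05×10⁻³
Highest index: candidate G.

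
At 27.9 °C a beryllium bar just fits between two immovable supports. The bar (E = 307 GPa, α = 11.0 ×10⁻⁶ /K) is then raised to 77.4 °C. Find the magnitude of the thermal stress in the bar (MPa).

167 MPa

ΔT = 49.50 K. Constrained thermal stress σ = E·α·ΔT = 307.0×10³ MPa × 11.0×10⁻⁶ × 49.50 = 167 MPa (compressive).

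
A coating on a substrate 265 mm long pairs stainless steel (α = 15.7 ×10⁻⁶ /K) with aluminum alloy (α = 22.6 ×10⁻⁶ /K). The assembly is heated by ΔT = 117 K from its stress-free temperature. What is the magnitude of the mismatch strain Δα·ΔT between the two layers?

Δα = |15.7 − 22.6|×10⁻⁶/K = 6.90×10⁻⁶/K.
Mismatch strain = Δα·ΔT = 6.90×10⁻⁶ × 117.0 = 8.07×10⁻⁴.

8.07×10⁻⁴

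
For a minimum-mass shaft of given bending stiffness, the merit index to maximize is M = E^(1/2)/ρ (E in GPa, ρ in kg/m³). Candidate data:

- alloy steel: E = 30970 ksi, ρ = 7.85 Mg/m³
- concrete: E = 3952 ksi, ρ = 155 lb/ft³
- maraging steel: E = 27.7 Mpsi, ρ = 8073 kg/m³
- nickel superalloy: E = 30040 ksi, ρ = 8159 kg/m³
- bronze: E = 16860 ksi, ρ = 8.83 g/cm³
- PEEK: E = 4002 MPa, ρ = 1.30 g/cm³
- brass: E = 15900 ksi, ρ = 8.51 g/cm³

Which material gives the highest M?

Normalizing units and computing the index:
  alloy steel: E = 213.5 GPa, ρ = 7850 kg/m³
  concrete: E = 27.25 GPa, ρ = 2483 kg/m³
  maraging steel: E = 191.0 GPa, ρ = 8073 kg/m³
  nickel superalloy: E = 207.1 GPa, ρ = 8159 kg/m³
  bronze: E = 116.2 GPa, ρ = 8830 kg/m³
  PEEK: E = 4.002 GPa, ρ = 1300 kg/m³
  brass: E = 109.6 GPa, ρ = 8510 kg/m³
  concrete: M = 2.10×10⁻³
  alloy steel: M = 1.86×10⁻³
  nickel superalloy: M = 1.76×10⁻³
  maraging steel: M = 1.71×10⁻³
  PEEK: M = 1.54×10⁻³
  brass: M = 1.23×10⁻³
  bronze: M = 1.22×10⁻³
Concrete has the largest M.

concrete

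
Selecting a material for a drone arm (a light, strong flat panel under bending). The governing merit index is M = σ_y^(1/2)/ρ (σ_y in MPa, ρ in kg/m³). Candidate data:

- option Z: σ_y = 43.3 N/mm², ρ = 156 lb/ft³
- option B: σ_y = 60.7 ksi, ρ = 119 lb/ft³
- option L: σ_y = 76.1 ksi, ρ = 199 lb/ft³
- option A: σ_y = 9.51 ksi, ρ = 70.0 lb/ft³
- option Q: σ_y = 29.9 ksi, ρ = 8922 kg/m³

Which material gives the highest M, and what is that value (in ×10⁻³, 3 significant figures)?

option B, M = 10.7×10⁻³

In SI units:
  option Z: σ_y = 43.30 MPa, ρ = 2499 kg/m³
  option B: σ_y = 418.5 MPa, ρ = 1906 kg/m³
  option L: σ_y = 524.7 MPa, ρ = 3188 kg/m³
  option A: σ_y = 65.57 MPa, ρ = 1121 kg/m³
  option Q: σ_y = 206.2 MPa, ρ = 8922 kg/m³
  option B: M = 10.7×10⁻³
  option A: M = 7.22×10⁻³
  option L: M = 7.19×10⁻³
  option Z: M = 2.63×10⁻³
  option Q: M = 1.61×10⁻³
The maximum is for option B.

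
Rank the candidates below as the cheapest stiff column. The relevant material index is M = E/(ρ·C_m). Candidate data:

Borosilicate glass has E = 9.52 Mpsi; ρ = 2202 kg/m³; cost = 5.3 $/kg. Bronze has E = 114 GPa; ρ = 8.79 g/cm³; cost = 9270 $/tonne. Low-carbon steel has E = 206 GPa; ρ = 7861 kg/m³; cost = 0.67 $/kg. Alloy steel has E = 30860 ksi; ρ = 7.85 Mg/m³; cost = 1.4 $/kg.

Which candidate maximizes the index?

After converting to SI:
  borosilicate glass: E = 65.64 GPa, ρ = 2202 kg/m³, cost = 5.300 $/kg
  bronze: E = 114.0 GPa, ρ = 8790 kg/m³, cost = 9.270 $/kg
  low-carbon steel: E = 206.0 GPa, ρ = 7861 kg/m³, cost = 0.6700 $/kg
  alloy steel: E = 212.8 GPa, ρ = 7850 kg/m³, cost = 1.400 $/kg
  low-carbon steel: M = 39.1 MN·m per $
  alloy steel: M = 19.4 MN·m per $
  borosilicate glass: M = 5.62 MN·m per $
  bronze: M = 1.40 MN·m per $
Low-carbon steel has the largest M.

low-carbon steel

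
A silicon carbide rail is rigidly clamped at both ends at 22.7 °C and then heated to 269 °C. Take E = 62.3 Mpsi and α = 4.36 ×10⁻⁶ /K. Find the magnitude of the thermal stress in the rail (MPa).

E = 62.3 Mpsi = 429.5 GPa.
ΔT = 246.3 K. Constrained thermal stress σ = E·α·ΔT = 429.5×10³ MPa × 4.36×10⁻⁶ × 246.3 = 461 MPa (compressive).

461 MPa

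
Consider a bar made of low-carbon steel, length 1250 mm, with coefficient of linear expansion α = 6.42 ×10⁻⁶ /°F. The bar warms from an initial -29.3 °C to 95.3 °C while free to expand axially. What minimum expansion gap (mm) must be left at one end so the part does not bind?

Convert α: 6.42×10⁻⁶/°F × (9/5) = 11.6×10⁻⁶/K.
ΔT = 95.3 − (-29.3) = 124.6 K.
ΔL = α·L₀·ΔT = 11.6×10⁻⁶ × 1250 mm × 124.6 K = 1.80 mm.

1.80 mm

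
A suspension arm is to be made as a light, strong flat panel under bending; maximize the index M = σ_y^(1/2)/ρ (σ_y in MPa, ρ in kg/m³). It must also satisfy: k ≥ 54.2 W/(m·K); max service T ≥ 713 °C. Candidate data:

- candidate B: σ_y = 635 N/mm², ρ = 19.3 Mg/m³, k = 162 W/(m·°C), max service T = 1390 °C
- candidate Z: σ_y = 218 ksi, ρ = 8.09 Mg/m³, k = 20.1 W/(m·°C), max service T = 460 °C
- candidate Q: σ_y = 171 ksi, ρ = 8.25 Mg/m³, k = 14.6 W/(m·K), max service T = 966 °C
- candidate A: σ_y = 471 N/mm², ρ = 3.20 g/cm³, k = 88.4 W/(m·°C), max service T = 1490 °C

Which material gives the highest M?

candidate A

Screen on constraints: k ≥ 54.2 W/(m·K); max service T ≥ 713 °C. Survivors: candidate B, candidate A.
After converting to SI:
  candidate B: σ_y = 635.0 MPa, ρ = 19300 kg/m³
  candidate A: σ_y = 471.0 MPa, ρ = 3200 kg/m³
  candidate A: M = 6.78×10⁻³
  candidate B: M = 1.31×10⁻³
Candidate A ranks first.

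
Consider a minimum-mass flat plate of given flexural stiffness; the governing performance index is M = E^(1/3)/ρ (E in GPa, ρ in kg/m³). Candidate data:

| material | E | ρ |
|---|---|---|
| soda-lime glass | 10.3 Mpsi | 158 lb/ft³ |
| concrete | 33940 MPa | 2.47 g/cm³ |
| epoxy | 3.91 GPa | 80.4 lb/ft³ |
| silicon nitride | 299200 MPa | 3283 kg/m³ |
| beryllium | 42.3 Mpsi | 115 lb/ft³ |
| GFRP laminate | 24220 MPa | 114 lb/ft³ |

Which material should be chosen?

Putting every candidate on a common basis:
  soda-lime glass: E = 71.02 GPa, ρ = 2531 kg/m³
  concrete: E = 33.94 GPa, ρ = 2470 kg/m³
  epoxy: E = 3.910 GPa, ρ = 1288 kg/m³
  silicon nitride: E = 299.2 GPa, ρ = 3283 kg/m³
  beryllium: E = 291.6 GPa, ρ = 1842 kg/m³
  GFRP laminate: E = 24.22 GPa, ρ = 1826 kg/m³
  beryllium: M = 3.60×10⁻³
  silicon nitride: M = 2.04×10⁻³
  soda-lime glass: M = 1.64×10⁻³
  GFRP laminate: M = 1.58×10⁻³
  concrete: M = 1.31×10⁻³
  epoxy: M = 1.22×10⁻³
Highest index: beryllium.

beryllium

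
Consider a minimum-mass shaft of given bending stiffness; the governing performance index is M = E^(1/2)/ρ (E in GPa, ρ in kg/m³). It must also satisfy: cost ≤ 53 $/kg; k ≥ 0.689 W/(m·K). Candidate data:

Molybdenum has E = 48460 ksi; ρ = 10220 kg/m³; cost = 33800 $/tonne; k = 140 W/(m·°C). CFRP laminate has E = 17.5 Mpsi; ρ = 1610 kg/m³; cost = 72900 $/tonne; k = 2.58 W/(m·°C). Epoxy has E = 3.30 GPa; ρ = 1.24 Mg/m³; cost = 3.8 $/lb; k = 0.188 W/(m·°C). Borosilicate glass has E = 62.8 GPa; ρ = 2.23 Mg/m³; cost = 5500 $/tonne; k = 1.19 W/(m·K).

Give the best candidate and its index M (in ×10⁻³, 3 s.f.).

Screen on constraints: cost ≤ 53 $/kg; k ≥ 0.689 W/(m·K). Survivors: molybdenum, borosilicate glass.
After converting to SI:
  molybdenum: E = 334.1 GPa, ρ = 10220 kg/m³
  borosilicate glass: E = 62.80 GPa, ρ = 2230 kg/m³
  borosilicate glass: M = 3.55×10⁻³
  molybdenum: M = 1.79×10⁻³
Borosilicate glass has the largest M.

borosilicate glass, M = 3.55×10⁻³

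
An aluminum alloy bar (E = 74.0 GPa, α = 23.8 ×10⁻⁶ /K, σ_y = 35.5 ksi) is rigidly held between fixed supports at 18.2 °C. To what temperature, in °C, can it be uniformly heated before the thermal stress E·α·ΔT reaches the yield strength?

157 °C

σ_y = 35.5 ksi = 244.8 MPa.
E·α·ΔT = 244.8 MPa ⇒ ΔT = 244.8 / (74.00×10³ × 23.8×10⁻⁶) = 139.0 K.
T = 18.2 + 139.0 = 157.2 °C.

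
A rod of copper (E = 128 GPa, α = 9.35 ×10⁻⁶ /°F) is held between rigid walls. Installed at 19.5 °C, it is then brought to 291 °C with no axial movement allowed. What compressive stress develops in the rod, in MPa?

585 MPa

α = 9.35×10⁻⁶/°F × 9/5 = 16.8×10⁻⁶/K.
ΔT = 271.5 K. Constrained thermal stress σ = E·α·ΔT = 128.0×10³ MPa × 16.8×10⁻⁶ × 271.5 = 585 MPa (compressive).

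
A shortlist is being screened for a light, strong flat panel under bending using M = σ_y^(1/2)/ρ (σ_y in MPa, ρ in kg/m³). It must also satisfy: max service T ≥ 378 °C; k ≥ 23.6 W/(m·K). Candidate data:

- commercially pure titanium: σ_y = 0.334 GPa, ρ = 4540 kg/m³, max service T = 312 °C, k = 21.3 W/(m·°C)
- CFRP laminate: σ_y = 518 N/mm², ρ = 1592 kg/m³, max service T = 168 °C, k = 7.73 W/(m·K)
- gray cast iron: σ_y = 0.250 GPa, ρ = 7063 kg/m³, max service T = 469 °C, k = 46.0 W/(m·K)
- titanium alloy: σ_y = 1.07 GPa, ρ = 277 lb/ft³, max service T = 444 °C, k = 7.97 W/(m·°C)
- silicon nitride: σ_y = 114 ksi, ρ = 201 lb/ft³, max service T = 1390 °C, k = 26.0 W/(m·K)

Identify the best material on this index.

silicon nitride

Screen on constraints: max service T ≥ 378 °C; k ≥ 23.6 W/(m·K). Survivors: gray cast iron, silicon nitride.
After converting to SI:
  gray cast iron: σ_y = 250.0 MPa, ρ = 7063 kg/m³
  silicon nitride: σ_y = 786.0 MPa, ρ = 3220 kg/m³
  silicon nitride: M = 8.71×10⁻³
  gray cast iron: M = 2.24×10⁻³
The maximum is for silicon nitride.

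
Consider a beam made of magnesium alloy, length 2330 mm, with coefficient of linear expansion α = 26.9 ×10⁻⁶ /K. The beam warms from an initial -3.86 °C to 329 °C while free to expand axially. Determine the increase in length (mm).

ΔT = 329 − (-3.86) = 332.9 K.
ΔL = α·L₀·ΔT = 26.9×10⁻⁶ × 2330 mm × 332.9 K = 20.9 mm.

20.9 mm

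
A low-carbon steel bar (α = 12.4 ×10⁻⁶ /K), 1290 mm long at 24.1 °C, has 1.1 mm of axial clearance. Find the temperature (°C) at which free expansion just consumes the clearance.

α·L₀·ΔT = 1.1 mm ⇒ ΔT = 1.1 / (12.4×10⁻⁶ × 1290.0) = 68.77 K.
T = 24.1 + 68.77 = 92.87 °C.

92.9 °C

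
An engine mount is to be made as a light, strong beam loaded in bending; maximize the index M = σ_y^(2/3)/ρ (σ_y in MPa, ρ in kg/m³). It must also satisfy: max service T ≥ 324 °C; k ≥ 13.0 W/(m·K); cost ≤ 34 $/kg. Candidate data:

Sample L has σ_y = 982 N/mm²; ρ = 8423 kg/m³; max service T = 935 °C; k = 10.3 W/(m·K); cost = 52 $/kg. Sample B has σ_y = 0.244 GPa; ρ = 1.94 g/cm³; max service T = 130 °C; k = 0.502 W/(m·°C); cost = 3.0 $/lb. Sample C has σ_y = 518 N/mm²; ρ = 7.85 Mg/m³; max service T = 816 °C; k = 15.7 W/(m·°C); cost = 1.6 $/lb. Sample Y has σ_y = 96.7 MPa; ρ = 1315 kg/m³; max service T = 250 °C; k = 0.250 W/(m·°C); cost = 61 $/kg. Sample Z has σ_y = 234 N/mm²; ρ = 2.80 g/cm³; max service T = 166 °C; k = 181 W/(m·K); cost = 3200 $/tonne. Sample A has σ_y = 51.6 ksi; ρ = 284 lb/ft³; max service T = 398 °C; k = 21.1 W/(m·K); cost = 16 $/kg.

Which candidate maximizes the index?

sample A

Screen on constraints: max service T ≥ 324 °C; k ≥ 13.0 W/(m·K); cost ≤ 34 $/kg. Survivors: sample C, sample A.
Putting every candidate on a common basis:
  sample C: σ_y = 518.0 MPa, ρ = 7850 kg/m³
  sample A: σ_y = 355.8 MPa, ρ = 4549 kg/m³
  sample A: M = 11.0×10⁻³
  sample C: M = 8.22×10⁻³
The maximum is for sample A.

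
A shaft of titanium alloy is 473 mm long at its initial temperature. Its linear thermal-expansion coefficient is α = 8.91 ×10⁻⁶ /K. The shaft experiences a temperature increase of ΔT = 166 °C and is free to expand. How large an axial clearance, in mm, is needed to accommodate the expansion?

ΔL = α·L₀·ΔT = 8.91×10⁻⁶ × 473 mm × 166.0 K = 0.700 mm.

0.700 mm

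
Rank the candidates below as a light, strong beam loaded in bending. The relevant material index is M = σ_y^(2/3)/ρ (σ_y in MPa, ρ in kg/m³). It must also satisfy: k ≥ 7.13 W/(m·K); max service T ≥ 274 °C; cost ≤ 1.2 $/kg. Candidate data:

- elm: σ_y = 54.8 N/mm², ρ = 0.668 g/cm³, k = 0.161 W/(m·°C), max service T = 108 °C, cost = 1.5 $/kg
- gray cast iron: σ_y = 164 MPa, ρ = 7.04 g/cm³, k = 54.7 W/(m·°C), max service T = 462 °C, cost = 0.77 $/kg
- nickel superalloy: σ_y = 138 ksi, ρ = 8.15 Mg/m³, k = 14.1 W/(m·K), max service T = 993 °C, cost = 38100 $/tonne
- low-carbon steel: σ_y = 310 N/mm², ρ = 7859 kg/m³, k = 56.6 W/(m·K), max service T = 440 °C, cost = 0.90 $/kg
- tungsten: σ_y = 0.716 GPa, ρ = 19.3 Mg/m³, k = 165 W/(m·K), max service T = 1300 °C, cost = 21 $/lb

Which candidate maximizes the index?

low-carbon steel

Screen on constraints: k ≥ 7.13 W/(m·K); max service T ≥ 274 °C; cost ≤ 1.2 $/kg. Survivors: gray cast iron, low-carbon steel.
After converting to SI:
  gray cast iron: σ_y = 164.0 MPa, ρ = 7040 kg/m³
  low-carbon steel: σ_y = 310.0 MPa, ρ = 7859 kg/m³
  low-carbon steel: M = 5.83×10⁻³
  gray cast iron: M = 4.26×10⁻³
Highest index: low-carbon steel.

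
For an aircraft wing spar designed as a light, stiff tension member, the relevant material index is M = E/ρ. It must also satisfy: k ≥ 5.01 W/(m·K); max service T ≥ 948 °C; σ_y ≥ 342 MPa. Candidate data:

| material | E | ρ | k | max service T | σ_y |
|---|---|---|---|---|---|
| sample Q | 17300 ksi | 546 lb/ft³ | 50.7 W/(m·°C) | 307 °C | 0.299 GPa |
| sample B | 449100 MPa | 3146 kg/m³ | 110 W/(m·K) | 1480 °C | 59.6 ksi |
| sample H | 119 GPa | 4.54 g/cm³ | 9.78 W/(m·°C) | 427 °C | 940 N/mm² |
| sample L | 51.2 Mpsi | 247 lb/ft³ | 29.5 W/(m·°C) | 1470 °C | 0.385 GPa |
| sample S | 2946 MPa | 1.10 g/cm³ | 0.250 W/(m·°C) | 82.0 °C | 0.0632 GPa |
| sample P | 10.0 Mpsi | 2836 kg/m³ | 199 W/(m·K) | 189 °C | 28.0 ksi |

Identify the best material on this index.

sample B

Screen on constraints: k ≥ 5.01 W/(m·K); max service T ≥ 948 °C; σ_y ≥ 342 MPa. Survivors: sample B, sample L.
In SI units:
  sample B: E = 449.1 GPa, ρ = 3146 kg/m³
  sample L: E = 353.0 GPa, ρ = 3957 kg/m³
  sample B: M = 143 MN·m/kg
  sample L: M = 89.2 MN·m/kg
Sample B ranks first.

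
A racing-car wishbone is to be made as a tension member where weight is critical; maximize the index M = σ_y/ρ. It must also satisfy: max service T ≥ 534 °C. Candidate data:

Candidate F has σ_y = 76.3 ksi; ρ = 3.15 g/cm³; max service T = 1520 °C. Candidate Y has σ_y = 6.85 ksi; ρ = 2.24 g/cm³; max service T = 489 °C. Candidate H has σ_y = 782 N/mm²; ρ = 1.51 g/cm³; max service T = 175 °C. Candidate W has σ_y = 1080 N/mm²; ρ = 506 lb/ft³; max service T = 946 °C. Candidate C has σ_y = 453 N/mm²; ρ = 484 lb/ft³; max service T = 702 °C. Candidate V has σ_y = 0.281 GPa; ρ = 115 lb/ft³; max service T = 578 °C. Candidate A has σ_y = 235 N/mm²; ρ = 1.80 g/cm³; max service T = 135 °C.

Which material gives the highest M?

candidate F

Screen on constraints: max service T ≥ 534 °C. Survivors: candidate F, candidate W, candidate C, candidate V.
Convert each candidate to consistent units, then evaluate M:
  candidate F: σ_y = 526.1 MPa, ρ = 3150 kg/m³
  candidate W: σ_y = 1080 MPa, ρ = 8105 kg/m³
  candidate C: σ_y = 453.0 MPa, ρ = 7753 kg/m³
  candidate V: σ_y = 281.0 MPa, ρ = 1842 kg/m³
  candidate F: M = 167 kN·m/kg
  candidate V: M = 153 kN·m/kg
  candidate W: M = 133 kN·m/kg
  candidate C: M = 58.4 kN·m/kg
Highest index: candidate F.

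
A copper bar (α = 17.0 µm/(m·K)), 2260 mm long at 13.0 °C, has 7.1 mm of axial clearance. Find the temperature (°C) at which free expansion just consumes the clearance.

α·L₀·ΔT = 7.1 mm ⇒ ΔT = 7.1 / (17.0×10⁻⁶ × 2260.0) = 184.8 K.
T = 13.0 + 184.8 = 197.8 °C.

198 °C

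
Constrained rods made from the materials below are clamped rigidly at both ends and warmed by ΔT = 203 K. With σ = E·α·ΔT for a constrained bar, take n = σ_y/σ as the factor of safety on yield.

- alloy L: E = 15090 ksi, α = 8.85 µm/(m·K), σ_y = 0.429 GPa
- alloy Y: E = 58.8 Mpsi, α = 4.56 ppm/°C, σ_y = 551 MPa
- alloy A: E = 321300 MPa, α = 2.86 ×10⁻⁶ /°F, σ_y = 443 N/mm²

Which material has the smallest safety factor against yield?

With everything in SI (GPa, ×10⁻⁶/K, MPa):
  alloy L: E = 104.0, α = 8.85, σ_y = 429.0 → σ = 187 MPa, n = 2.30
  alloy Y: E = 405.4, α = 4.56, σ_y = 551.0 → σ = 375 MPa, n = 1.47
  alloy A: E = 321.3, α = 5.15, σ_y = 443.0 → σ = 336 MPa, n = 1.32
Smallest n: alloy A with n = 1.32.

alloy A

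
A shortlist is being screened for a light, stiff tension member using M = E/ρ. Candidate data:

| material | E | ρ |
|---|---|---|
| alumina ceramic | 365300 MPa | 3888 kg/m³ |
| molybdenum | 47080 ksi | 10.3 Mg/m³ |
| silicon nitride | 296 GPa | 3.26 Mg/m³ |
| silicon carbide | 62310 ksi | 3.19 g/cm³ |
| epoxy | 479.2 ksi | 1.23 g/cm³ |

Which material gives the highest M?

silicon carbide

Convert each candidate to consistent units, then evaluate M:
  alumina ceramic: E = 365.3 GPa, ρ = 3888 kg/m³
  molybdenum: E = 324.6 GPa, ρ = 10300 kg/m³
  silicon nitride: E = 296.0 GPa, ρ = 3260 kg/m³
  silicon carbide: E = 429.6 GPa, ρ = 3190 kg/m³
  epoxy: E = 3.304 GPa, ρ = 1230 kg/m³
  silicon carbide: M = 135 MN·m/kg
  alumina ceramic: M = 94.0 MN·m/kg
  silicon nitride: M = 90.8 MN·m/kg
  molybdenum: M = 31.5 MN·m/kg
  epoxy: M = 2.69 MN·m/kg
Silicon carbide ranks first.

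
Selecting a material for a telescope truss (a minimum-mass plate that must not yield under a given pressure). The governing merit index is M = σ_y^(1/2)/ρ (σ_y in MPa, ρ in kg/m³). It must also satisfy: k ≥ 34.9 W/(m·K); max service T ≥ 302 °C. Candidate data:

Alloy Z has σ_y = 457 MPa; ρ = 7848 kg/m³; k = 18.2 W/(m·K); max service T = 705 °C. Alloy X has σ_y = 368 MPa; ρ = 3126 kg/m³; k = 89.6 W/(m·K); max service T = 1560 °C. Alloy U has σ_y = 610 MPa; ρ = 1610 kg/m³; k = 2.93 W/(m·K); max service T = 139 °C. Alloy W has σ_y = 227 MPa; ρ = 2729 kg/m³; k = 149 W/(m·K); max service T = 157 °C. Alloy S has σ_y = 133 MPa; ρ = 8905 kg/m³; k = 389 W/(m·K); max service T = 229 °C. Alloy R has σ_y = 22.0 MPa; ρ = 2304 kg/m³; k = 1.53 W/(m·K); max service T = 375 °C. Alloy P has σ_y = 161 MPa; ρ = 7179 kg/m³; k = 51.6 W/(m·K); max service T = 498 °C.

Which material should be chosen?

alloy X

Screen on constraints: k ≥ 34.9 W/(m·K); max service T ≥ 302 °C. Survivors: alloy X, alloy P.
Per-candidate index values:
  alloy X: M = 6.14×10⁻³
  alloy P: M = 1.77×10⁻³
Alloy X has the largest M.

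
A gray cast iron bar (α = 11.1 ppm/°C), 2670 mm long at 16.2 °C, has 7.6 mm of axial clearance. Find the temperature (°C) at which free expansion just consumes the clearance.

273 °C

α·L₀·ΔT = 7.6 mm ⇒ ΔT = 7.6 / (11.1×10⁻⁶ × 2670.0) = 256.4 K.
T = 16.2 + 256.4 = 272.6 °C.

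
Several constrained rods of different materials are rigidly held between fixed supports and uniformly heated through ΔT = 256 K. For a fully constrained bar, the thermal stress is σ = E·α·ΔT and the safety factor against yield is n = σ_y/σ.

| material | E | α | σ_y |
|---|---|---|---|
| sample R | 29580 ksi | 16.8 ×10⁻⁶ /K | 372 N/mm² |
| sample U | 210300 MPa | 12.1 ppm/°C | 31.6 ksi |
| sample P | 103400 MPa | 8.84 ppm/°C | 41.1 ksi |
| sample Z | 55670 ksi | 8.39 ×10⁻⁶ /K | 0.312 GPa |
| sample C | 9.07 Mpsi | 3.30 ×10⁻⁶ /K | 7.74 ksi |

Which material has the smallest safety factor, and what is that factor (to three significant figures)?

sample U, n = 0.334

In consistent units (E in GPa, α in ×10⁻⁶/K, σ_y in MPa):
  sample R: E = 203.9, α = 16.8, σ_y = 372.0 → σ = 877 MPa, n = 0.424
  sample U: E = 210.3, α = 12.1, σ_y = 217.9 → σ = 651 MPa, n = 0.334
  sample P: E = 103.4, α = 8.84, σ_y = 283.4 → σ = 234 MPa, n = 1.21
  sample Z: E = 383.8, α = 8.39, σ_y = 312.0 → σ = 824 MPa, n = 0.378
  sample C: E = 62.54, α = 3.30, σ_y = 53.37 → σ = 52.8 MPa, n = 1.01
Smallest n: sample U with n = 0.334.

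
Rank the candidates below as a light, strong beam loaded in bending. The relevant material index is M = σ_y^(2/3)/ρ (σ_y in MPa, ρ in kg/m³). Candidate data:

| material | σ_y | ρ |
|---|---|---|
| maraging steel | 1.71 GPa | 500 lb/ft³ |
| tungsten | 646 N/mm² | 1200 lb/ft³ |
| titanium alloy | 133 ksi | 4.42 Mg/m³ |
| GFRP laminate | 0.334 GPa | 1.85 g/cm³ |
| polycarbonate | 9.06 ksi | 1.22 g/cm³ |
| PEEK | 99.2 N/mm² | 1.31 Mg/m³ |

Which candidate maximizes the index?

GFRP laminate

In SI units:
  maraging steel: σ_y = 1710 MPa, ρ = 8009 kg/m³
  tungsten: σ_y = 646.0 MPa, ρ = 19220 kg/m³
  titanium alloy: σ_y = 917.0 MPa, ρ = 4420 kg/m³
  GFRP laminate: σ_y = 334.0 MPa, ρ = 1850 kg/m³
  polycarbonate: σ_y = 62.47 MPa, ρ = 1220 kg/m³
  PEEK: σ_y = 99.20 MPa, ρ = 1310 kg/m³
  GFRP laminate: M = 26.0×10⁻³
  titanium alloy: M = 21.4×10⁻³
  maraging steel: M = 17.9×10⁻³
  PEEK: M = 16.4×10⁻³
  polycarbonate: M = 12.9×10⁻³
  tungsten: M = 3.89×10⁻³
GFRP laminate ranks first.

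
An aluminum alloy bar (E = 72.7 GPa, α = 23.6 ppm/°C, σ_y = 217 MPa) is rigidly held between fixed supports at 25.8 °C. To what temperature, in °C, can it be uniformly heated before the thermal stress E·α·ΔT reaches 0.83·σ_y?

131 °C

E·α·ΔT = 180.1 MPa ⇒ ΔT = 180.1 / (72.70×10³ × 23.6×10⁻⁶) = 105.0 K.
T = 25.8 + 105.0 = 130.8 °C.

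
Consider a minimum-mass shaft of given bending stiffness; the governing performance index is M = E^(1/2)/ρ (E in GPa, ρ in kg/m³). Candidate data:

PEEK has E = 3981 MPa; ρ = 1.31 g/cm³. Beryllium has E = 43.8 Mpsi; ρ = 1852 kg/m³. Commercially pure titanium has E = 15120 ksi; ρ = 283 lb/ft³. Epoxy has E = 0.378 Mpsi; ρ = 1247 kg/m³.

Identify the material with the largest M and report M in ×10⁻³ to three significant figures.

Normalizing units and computing the index:
  PEEK: E = 3.981 GPa, ρ = 1310 kg/m³
  beryllium: E = 302.0 GPa, ρ = 1852 kg/m³
  commercially pure titanium: E = 104.2 GPa, ρ = 4533 kg/m³
  epoxy: E = 2.606 GPa, ρ = 1247 kg/m³
  beryllium: M = 9.38×10⁻³
  commercially pure titanium: M = 2.25×10⁻³
  PEEK: M = 1.52×10⁻³
  epoxy: M = 1.29×10⁻³
The maximum is for beryllium.

beryllium, M = 9.38×10⁻³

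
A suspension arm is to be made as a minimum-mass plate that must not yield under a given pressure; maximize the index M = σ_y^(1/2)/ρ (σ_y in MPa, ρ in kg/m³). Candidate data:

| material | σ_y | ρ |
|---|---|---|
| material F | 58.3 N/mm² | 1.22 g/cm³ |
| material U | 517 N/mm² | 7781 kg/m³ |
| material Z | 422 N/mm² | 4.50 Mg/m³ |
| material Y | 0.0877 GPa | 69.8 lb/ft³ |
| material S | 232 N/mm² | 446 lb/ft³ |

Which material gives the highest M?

Convert each candidate to consistent units, then evaluate M:
  material F: σ_y = 58.30 MPa, ρ = 1220 kg/m³
  material U: σ_y = 517.0 MPa, ρ = 7781 kg/m³
  material Z: σ_y = 422.0 MPa, ρ = 4500 kg/m³
  material Y: σ_y = 87.70 MPa, ρ = 1118 kg/m³
  material S: σ_y = 232.0 MPa, ρ = 7144 kg/m³
  material Y: M = 8.38×10⁻³
  material F: M = 6.26×10⁻³
  material Z: M = 4.57×10⁻³
  material U: M = 2.92×10⁻³
  material S: M = 2.13×10⁻³
Highest index: material Y.

material Y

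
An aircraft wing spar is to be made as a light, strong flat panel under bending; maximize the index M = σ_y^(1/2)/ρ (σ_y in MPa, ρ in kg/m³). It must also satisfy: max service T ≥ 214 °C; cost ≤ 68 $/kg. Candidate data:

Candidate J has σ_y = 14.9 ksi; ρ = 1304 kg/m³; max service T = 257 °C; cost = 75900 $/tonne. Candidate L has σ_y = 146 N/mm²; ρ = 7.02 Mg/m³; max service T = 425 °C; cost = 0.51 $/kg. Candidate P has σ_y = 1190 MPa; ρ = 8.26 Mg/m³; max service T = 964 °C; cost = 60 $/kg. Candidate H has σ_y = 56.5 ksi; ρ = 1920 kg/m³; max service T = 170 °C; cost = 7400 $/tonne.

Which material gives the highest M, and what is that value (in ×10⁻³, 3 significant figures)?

candidate P, M = 4.18×10⁻³

Screen on constraints: max service T ≥ 214 °C; cost ≤ 68 $/kg. Survivors: candidate L, candidate P.
In SI units:
  candidate L: σ_y = 146.0 MPa, ρ = 7020 kg/m³
  candidate P: σ_y = 1190 MPa, ρ = 8260 kg/m³
  candidate P: M = 4.18×10⁻³
  candidate L: M = 1.72×10⁻³
Candidate P ranks first.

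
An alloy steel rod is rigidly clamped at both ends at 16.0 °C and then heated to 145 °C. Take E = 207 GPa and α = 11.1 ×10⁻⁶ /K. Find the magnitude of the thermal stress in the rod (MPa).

ΔT = 129.0 K. Constrained thermal stress σ = E·α·ΔT = 207.0×10³ MPa × 11.1×10⁻⁶ × 129.0 = 296 MPa (compressive).

296 MPa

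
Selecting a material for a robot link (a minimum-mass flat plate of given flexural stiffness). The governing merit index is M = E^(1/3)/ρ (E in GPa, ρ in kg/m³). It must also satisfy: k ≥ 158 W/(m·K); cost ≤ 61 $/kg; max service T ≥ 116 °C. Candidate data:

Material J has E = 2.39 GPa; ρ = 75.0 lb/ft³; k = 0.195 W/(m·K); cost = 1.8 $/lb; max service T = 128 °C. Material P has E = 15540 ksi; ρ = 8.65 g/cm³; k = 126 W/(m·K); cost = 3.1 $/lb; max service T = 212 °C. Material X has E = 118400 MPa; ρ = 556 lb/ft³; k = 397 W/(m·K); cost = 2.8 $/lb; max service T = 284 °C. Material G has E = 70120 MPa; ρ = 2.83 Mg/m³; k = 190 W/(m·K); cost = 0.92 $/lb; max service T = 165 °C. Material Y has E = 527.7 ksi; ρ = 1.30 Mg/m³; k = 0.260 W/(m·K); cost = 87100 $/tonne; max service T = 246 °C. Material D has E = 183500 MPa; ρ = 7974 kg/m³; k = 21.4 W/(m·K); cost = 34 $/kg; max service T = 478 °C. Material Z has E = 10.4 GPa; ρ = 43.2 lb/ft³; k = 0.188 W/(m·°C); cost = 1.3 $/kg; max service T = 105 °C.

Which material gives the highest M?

Screen on constraints: k ≥ 158 W/(m·K); cost ≤ 61 $/kg; max service T ≥ 116 °C. Survivors: material X, material G.
Putting every candidate on a common basis:
  material X: E = 118.4 GPa, ρ = 8906 kg/m³
  material G: E = 70.12 GPa, ρ = 2830 kg/m³
  material G: M = 1.46×10⁻³
  material X: M = 0.551×10⁻³
Highest index: material G.

material G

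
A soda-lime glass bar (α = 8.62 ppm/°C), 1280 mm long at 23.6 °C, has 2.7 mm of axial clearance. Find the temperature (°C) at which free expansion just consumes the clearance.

α·L₀·ΔT = 2.7 mm ⇒ ΔT = 2.7 / (8.62×10⁻⁶ × 1280.0) = 244.7 K.
T = 23.6 + 244.7 = 268.3 °C.

268 °C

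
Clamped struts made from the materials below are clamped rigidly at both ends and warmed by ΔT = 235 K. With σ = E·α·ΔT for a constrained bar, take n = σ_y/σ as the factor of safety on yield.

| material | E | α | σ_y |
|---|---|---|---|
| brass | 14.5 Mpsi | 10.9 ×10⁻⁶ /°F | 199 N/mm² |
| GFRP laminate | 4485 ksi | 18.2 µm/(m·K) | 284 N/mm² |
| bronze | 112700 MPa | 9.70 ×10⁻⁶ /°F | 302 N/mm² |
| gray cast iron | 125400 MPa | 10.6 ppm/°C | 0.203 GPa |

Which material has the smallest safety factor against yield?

With everything in SI (GPa, ×10⁻⁶/K, MPa):
  brass: E = 99.97, α = 19.6, σ_y = 199.0 → σ = 461 MPa, n = 0.432
  GFRP laminate: E = 30.92, α = 18.2, σ_y = 284.0 → σ = 132 MPa, n = 2.15
  bronze: E = 112.7, α = 17.5, σ_y = 302.0 → σ = 462 MPa, n = 0.653
  gray cast iron: E = 125.4, α = 10.6, σ_y = 203.0 → σ = 312 MPa, n = 0.650
The minimum is brass at n = 0.432.

brass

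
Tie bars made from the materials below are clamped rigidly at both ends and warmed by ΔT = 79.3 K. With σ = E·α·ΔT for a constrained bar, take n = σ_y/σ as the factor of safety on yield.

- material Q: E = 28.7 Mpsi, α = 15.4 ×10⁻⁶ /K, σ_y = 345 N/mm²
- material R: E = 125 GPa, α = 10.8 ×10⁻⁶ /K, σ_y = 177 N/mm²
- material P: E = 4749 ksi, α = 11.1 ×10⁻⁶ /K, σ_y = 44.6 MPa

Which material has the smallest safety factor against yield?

material Q

Converting E to GPa, α to ×10⁻⁶/K, σ_y to MPa, then σ and n for each:
  material Q: E = 197.9, α = 15.4, σ_y = 345.0 → σ = 242 MPa, n = 1.43
  material R: E = 125.0, α = 10.8, σ_y = 177.0 → σ = 107 MPa, n = 1.65
  material P: E = 32.74, α = 11.1, σ_y = 44.60 → σ = 28.8 MPa, n = 1.55
Material Q has the lowest safety factor, n = 1.43.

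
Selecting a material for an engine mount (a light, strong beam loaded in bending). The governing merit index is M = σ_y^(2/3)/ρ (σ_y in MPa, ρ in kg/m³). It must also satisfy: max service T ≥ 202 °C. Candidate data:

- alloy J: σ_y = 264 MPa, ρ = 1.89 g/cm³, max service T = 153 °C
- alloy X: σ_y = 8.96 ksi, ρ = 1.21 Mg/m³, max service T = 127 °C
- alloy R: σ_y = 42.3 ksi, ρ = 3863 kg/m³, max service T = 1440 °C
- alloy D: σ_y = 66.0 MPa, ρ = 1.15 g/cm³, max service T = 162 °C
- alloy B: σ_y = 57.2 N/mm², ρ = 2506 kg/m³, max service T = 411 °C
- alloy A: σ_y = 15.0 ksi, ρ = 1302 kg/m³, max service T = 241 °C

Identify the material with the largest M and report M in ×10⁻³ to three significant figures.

Screen on constraints: max service T ≥ 202 °C. Survivors: alloy R, alloy B, alloy A.
Putting every candidate on a common basis:
  alloy R: σ_y = 291.6 MPa, ρ = 3863 kg/m³
  alloy B: σ_y = 57.20 MPa, ρ = 2506 kg/m³
  alloy A: σ_y = 103.4 MPa, ρ = 1302 kg/m³
  alloy A: M = 16.9×10⁻³
  alloy R: M = 11.4×10⁻³
  alloy B: M = 5.92×10⁻³
Alloy A ranks first.

alloy A, M = 16.9×10⁻³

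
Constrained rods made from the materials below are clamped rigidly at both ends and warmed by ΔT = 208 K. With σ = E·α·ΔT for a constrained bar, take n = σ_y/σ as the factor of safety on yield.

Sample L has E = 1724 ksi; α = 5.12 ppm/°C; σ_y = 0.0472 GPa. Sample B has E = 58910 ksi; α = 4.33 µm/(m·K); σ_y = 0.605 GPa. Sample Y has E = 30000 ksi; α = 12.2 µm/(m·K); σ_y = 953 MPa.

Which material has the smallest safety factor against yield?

sample B

In consistent units (E in GPa, α in ×10⁻⁶/K, σ_y in MPa):
  sample L: E = 11.89, α = 5.12, σ_y = 47.20 → σ = 12.7 MPa, n = 3.73
  sample B: E = 406.2, α = 4.33, σ_y = 605.0 → σ = 366 MPa, n = 1.65
  sample Y: E = 206.8, α = 12.2, σ_y = 953.0 → σ = 525 MPa, n = 1.82
Sample B has the lowest safety factor, n = 1.65.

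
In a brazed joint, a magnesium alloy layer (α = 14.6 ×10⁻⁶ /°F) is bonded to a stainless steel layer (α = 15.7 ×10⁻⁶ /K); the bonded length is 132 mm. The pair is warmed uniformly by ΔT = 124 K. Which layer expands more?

magnesium alloy: α = 14.6×10⁻⁶/°F × 9/5 = 26.3×10⁻⁶/K.
α(magnesium alloy) = 26.3×10⁻⁶/K vs α(stainless steel) = 15.7×10⁻⁶/K.
Higher α expands more for the same ΔT: magnesium alloy.

magnesium alloy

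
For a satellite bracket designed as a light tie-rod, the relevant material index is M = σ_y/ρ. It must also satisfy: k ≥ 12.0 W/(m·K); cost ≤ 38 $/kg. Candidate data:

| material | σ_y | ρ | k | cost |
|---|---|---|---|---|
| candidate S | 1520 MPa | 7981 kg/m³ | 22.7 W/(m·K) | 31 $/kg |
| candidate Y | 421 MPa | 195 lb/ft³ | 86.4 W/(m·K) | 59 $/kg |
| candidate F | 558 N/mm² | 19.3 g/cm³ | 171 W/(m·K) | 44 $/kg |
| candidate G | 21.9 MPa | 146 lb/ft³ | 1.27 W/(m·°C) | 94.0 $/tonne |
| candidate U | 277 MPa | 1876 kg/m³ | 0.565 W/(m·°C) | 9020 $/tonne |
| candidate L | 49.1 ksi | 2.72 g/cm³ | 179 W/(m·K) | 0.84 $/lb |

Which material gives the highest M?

Screen on constraints: k ≥ 12.0 W/(m·K); cost ≤ 38 $/kg. Survivors: candidate S, candidate L.
Convert each candidate to consistent units, then evaluate M:
  candidate S: σ_y = 1520 MPa, ρ = 7981 kg/m³
  candidate L: σ_y = 338.5 MPa, ρ = 2720 kg/m³
  candidate S: M = 190 kN·m/kg
  candidate L: M = 124 kN·m/kg
Candidate S has the largest M.

candidate S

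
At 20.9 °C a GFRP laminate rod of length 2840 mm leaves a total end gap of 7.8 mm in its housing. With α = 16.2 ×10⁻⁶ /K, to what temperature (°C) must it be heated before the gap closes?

α·L₀·ΔT = 7.8 mm ⇒ ΔT = 7.8 / (16.2×10⁻⁶ × 2840.0) = 169.5 K.
T = 20.9 + 169.5 = 190.4 °C.

190 °C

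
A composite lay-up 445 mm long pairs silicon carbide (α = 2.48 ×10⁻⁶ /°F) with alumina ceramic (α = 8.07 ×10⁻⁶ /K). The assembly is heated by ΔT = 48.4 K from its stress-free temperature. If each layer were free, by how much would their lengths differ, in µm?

silicon carbide: α = 2.48×10⁻⁶/°F × 9/5 = 4.46×10⁻⁶/K.
Δα = |4.46 − 8.07|×10⁻⁶/K = 3.61×10⁻⁶/K.
ΔL_mismatch = Δα·L·ΔT = 3.61×10⁻⁶ × 445.0 mm × 48.4 K = 77.7 µm.

77.7 µm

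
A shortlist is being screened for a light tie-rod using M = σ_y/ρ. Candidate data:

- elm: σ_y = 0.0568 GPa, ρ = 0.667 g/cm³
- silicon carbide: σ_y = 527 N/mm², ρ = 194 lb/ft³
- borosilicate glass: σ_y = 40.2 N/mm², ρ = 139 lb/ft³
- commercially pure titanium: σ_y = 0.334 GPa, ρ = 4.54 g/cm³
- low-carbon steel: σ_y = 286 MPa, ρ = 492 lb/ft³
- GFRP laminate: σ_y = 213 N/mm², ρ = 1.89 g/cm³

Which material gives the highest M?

In SI units:
  elm: σ_y = 56.80 MPa, ρ = 667.0 kg/m³
  silicon carbide: σ_y = 527.0 MPa, ρ = 3108 kg/m³
  borosilicate glass: σ_y = 40.20 MPa, ρ = 2227 kg/m³
  commercially pure titanium: σ_y = 334.0 MPa, ρ = 4540 kg/m³
  low-carbon steel: σ_y = 286.0 MPa, ρ = 7881 kg/m³
  GFRP laminate: σ_y = 213.0 MPa, ρ = 1890 kg/m³
  silicon carbide: M = 170 kN·m/kg
  GFRP laminate: M = 113 kN·m/kg
  elm: M = 85.2 kN·m/kg
  commercially pure titanium: M = 73.6 kN·m/kg
  low-carbon steel: M = 36.3 kN·m/kg
  borosilicate glass: M = 18.1 kN·m/kg
Silicon carbide has the largest M.

silicon carbide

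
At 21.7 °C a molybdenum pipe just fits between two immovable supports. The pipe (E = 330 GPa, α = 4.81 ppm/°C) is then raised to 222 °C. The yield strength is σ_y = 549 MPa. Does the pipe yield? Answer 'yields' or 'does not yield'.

does not yield

ΔT = 200.3 K. Constrained thermal stress σ = E·α·ΔT = 330.0×10³ MPa × 4.81×10⁻⁶ × 200.3 = 318 MPa (compressive).
Compare to σ_y = 549 MPa: σ < σ_y, so it does not yield.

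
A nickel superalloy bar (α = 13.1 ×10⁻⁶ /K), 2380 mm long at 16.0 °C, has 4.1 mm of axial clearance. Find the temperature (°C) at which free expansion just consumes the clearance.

α·L₀·ΔT = 4.1 mm ⇒ ΔT = 4.1 / (13.1×10⁻⁶ × 2380.0) = 131.5 K.
T = 16.0 + 131.5 = 147.5 °C.

148 °C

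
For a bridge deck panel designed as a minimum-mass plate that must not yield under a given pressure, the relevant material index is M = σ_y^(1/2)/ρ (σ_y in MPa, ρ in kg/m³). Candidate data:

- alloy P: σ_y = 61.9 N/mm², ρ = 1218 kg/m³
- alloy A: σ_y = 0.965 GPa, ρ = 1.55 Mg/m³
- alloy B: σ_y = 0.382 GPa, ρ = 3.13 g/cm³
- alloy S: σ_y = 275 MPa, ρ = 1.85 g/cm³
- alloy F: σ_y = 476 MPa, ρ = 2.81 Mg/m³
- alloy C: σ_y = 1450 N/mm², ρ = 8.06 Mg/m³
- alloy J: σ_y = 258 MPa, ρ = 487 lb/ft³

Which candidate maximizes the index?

In SI units:
  alloy P: σ_y = 61.90 MPa, ρ = 1218 kg/m³
  alloy A: σ_y = 965.0 MPa, ρ = 1550 kg/m³
  alloy B: σ_y = 382.0 MPa, ρ = 3130 kg/m³
  alloy S: σ_y = 275.0 MPa, ρ = 1850 kg/m³
  alloy F: σ_y = 476.0 MPa, ρ = 2810 kg/m³
  alloy C: σ_y = 1450 MPa, ρ = 8060 kg/m³
  alloy J: σ_y = 258.0 MPa, ρ = 7801 kg/m³
  alloy A: M = 20.0×10⁻³
  alloy S: M = 8.96×10⁻³
  alloy F: M = 7.76×10⁻³
  alloy P: M = 6.46×10⁻³
  alloy B: M = 6.24×10⁻³
  alloy C: M = 4.72×10⁻³
  alloy J: M = 2.06×10⁻³
Alloy A has the largest M.

alloy A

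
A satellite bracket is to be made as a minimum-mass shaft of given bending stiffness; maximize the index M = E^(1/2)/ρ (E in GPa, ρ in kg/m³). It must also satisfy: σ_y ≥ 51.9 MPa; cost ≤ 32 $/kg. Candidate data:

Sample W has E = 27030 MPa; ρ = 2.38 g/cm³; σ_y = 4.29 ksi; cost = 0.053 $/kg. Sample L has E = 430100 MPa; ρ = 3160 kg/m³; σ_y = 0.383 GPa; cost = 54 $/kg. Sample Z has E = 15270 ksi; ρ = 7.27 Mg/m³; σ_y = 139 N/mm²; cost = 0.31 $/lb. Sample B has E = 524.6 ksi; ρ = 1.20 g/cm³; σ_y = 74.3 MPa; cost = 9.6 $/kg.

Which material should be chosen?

sample B

Screen on constraints: σ_y ≥ 51.9 MPa; cost ≤ 32 $/kg. Survivors: sample Z, sample B.
Convert each candidate to consistent units, then evaluate M:
  sample Z: E = 105.3 GPa, ρ = 7270 kg/m³
  sample B: E = 3.617 GPa, ρ = 1200 kg/m³
  sample B: M = 1.58×10⁻³
  sample Z: M = 1.41×10⁻³
Highest index: sample B.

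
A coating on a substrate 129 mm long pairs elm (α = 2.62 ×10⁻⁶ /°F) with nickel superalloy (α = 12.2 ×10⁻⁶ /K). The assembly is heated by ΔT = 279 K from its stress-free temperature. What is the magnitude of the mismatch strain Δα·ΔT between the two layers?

2.09×10⁻³

elm: α = 2.62×10⁻⁶/°F × 9/5 = 4.72×10⁻⁶/K.
Δα = |4.72 − 12.2|×10⁻⁶/K = 7.48×10⁻⁶/K.
Mismatch strain = Δα·ΔT = 7.48×10⁻⁶ × 279.0 = 2.09×10⁻³.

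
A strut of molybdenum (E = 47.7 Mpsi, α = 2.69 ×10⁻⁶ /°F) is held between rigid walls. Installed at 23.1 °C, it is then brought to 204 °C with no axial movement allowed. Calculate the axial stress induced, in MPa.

288 MPa

E = 47.7 Mpsi = 328.9 GPa.
α = 2.69×10⁻⁶/°F × 9/5 = 4.84×10⁻⁶/K.
ΔT = 180.9 K. Constrained thermal stress σ = E·α·ΔT = 328.9×10³ MPa × 4.84×10⁻⁶ × 180.9 = 288 MPa (compressive).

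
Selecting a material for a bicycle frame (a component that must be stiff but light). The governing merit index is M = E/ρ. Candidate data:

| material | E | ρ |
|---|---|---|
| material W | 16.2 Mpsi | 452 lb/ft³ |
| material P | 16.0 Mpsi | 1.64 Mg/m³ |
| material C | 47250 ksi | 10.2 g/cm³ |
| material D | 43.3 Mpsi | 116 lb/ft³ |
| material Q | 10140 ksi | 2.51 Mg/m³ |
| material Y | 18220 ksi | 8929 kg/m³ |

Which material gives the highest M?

material D

Convert each candidate to consistent units, then evaluate M:
  material W: E = 111.7 GPa, ρ = 7240 kg/m³
  material P: E = 110.3 GPa, ρ = 1640 kg/m³
  material C: E = 325.8 GPa, ρ = 10200 kg/m³
  material D: E = 298.5 GPa, ρ = 1858 kg/m³
  material Q: E = 69.91 GPa, ρ = 2510 kg/m³
  material Y: E = 125.6 GPa, ρ = 8929 kg/m³
  material D: M = 161 MN·m/kg
  material P: M = 67.3 MN·m/kg
  material C: M = 31.9 MN·m/kg
  material Q: M = 27.9 MN·m/kg
  material W: M = 15.4 MN·m/kg
  material Y: M = 14.1 MN·m/kg
The maximum is for material D.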